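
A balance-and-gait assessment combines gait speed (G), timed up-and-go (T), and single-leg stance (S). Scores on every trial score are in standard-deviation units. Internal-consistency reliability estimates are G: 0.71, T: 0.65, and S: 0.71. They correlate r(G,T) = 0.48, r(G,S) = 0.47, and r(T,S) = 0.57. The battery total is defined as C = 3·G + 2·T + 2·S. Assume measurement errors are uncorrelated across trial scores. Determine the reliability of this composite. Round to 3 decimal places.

Var(C) = 3² + 2² + 2² + 2·[6·0.48 + 6·0.47 + 4·0.57] = 17 + 15.96 = 32.96.
With uncorrelated errors the cross-covariances are all true-score covariance, so they carry over unchanged; only the diagonal terms shrink to ρᵢσᵢ².
True-score variance = [3²·0.71 + 2²·0.65 + 2²·0.71] + 15.96 = 11.83 + 15.96 = 27.79.
Reliability = 27.79 / 32.96 = 0.843.

0.843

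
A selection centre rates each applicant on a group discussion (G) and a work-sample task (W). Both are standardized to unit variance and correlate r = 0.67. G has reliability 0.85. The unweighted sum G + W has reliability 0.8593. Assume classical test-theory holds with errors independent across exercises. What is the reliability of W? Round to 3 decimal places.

Var(G+W) = 2 + 2·0.67 = 3.340.
True-score variance = ρ_G + ρ_W + 2·0.67, so 0.8593 = (0.85 + ρ_W + 1.34) / 3.340.
ρ_W = 0.8593·3.340 − 0.85 − 1.34 = 0.680.

0.680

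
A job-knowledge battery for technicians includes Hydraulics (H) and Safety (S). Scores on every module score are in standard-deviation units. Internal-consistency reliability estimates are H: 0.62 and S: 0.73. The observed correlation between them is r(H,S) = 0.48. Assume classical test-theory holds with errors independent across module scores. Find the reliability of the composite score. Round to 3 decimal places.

Var(H+S) = 2 + 2·[0.48] = 2 + 0.96 = 2.96.
Because errors are independent across components, Cov(Tᵢ,Tⱼ) = Cov(Xᵢ,Xⱼ); the off-diagonal part of the true-score variance is the same as above.
True-score variance = [0.62 + 0.73] + 0.96 = 1.35 + 0.96 = 2.31.
Reliability = 2.31 / 2.96 = 0.780.

0.780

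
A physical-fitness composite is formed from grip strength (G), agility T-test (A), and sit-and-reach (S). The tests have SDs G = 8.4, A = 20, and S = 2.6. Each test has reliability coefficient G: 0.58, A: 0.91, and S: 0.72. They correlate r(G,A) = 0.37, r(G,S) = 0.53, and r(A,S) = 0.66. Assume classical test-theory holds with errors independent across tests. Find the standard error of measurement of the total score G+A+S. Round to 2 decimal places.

8.22

Var(total) = 477.32 + 216.11 = 693.43.
True-score variance = 409.792 + 216.11 = 625.902, so reliability = 0.9026.
Error variance = 693.43 − 625.902 = 67.528; SEM = √67.528 = 8.22.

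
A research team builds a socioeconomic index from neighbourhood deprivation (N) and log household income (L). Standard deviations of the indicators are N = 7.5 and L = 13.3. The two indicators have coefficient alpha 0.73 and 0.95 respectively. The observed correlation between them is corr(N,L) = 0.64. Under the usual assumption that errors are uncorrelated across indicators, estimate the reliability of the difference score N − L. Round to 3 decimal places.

0.772

Var(N−L) = 7.5² + 13.3² − 2·7.5·13.3·0.64 = 233.14 − 127.68 = 105.46.
With uncorrelated errors the cross-covariances are all true-score covariance, so they carry over unchanged; only the diagonal terms shrink to ρᵢσᵢ².
True-score variance = [7.5²·0.73 + 13.3²·0.95] − 127.68 = 209.108 − 127.68 = 81.428.
Reliability = 81.428 / 105.46 = 0.772.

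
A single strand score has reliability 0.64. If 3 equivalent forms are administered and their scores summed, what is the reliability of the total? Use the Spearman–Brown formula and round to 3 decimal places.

0.842

ρ_k = kρ / (1 + (k−1)ρ) = 3·0.64 / (1 + 2·0.64) = 1.920 / 2.280 = 0.842.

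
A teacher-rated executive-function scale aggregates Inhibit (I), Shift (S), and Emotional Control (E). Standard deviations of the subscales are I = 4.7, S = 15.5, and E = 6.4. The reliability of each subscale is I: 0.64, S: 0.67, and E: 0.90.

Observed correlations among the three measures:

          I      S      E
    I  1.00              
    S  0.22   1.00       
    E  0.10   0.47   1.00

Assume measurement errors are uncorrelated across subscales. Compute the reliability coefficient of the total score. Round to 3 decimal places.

Var(I+S+E) = 4.7² + 15.5² + 6.4² + 2·[4.7·15.5·0.22 + 4.7·6.4·0.10 + 15.5·6.4·0.47] = 303.3 + 131.318 = 434.618.
Under uncorrelated errors the observed covariances equal the true-score covariances, so only the own-variance terms attenuate.
True-score variance = [4.7²·0.64 + 15.5²·0.67 + 6.4²·0.90] + 131.318 = 211.969 + 131.318 = 343.287.
Reliability = 343.287 / 434.618 = 0.790.

0.790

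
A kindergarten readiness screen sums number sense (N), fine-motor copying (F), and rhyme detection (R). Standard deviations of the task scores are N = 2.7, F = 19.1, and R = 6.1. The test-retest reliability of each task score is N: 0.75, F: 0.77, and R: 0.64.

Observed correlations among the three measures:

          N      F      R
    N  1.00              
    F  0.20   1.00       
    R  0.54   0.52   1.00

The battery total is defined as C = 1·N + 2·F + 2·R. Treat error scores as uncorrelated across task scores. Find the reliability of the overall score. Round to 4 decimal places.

Var(C) = 2.7² + 2²·19.1² + 2²·6.1² + 2·[2·2.7·19.1·0.20 + 2·2.7·6.1·0.54 + 4·19.1·6.1·0.52] = 1615.37 + 561.513 = 2176.88.
With uncorrelated errors the cross-covariances are all true-score covariance, so they carry over unchanged; only the diagonal terms shrink to ρᵢσᵢ².
True-score variance = [2.7²·0.75 + 2²·19.1²·0.77 + 2²·6.1²·0.64] + 561.513 = 1224.34 + 561.513 = 1785.85.
Reliability = 1785.85 / 2176.88 = 0.8204.

0.8204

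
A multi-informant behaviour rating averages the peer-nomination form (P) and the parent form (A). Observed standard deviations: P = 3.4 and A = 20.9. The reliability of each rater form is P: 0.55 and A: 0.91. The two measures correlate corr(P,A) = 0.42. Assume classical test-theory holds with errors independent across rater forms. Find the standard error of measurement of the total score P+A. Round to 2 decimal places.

Var(total) = 448.37 + 59.6904 = 508.06.
True-score variance = 403.855 + 59.6904 = 463.546, so reliability = 0.9124.
Error variance = 508.06 − 463.546 = 44.5149; SEM = √44.5149 = 6.67.

6.67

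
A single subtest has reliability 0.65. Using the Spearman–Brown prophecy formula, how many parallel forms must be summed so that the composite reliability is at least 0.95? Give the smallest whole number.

11

k ≥ ρ*(1−ρ₁)/(ρ₁(1−ρ*)) = 0.95·0.35 / (0.65·0.05) = 10.231.
Smallest integer k = 11.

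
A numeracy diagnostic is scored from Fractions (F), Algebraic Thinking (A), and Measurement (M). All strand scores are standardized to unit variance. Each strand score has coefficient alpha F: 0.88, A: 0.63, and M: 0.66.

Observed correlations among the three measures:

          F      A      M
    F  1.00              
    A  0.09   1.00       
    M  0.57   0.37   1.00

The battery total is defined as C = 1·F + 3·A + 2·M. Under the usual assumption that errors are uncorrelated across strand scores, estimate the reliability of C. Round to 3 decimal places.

0.774

Var(C) = 1 + 3² + 2² + 2·[3·0.09 + 2·0.57 + 6·0.37] = 14 + 7.26 = 21.26.
Because errors are independent across components, Cov(Tᵢ,Tⱼ) = Cov(Xᵢ,Xⱼ); the off-diagonal part of the true-score variance is the same as above.
True-score variance = [0.88 + 3²·0.63 + 2²·0.66] + 7.26 = 9.19 + 7.26 = 16.45.
Reliability = 16.45 / 21.26 = 0.774.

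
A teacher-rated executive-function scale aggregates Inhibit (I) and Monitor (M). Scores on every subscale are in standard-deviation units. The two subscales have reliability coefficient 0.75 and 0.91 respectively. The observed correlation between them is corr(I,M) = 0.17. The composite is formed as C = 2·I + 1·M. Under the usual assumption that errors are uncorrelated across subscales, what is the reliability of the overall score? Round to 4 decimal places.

0.8081

Var(C) = 2² + 1 + 2·[2·0.17] = 5 + 0.68 = 5.68.
Because errors are independent across components, Cov(Tᵢ,Tⱼ) = Cov(Xᵢ,Xⱼ); the off-diagonal part of the true-score variance is the same as above.
True-score variance = [2²·0.75 + 0.91] + 0.68 = 3.91 + 0.68 = 4.59.
Reliability = 4.59 / 5.68 = 0.8081.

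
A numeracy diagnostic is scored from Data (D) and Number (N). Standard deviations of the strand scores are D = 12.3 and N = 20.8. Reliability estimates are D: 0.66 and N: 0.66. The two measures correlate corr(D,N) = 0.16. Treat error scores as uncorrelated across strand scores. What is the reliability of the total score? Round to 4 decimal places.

Var(D+N) = 12.3² + 20.8² + 2·[12.3·20.8·0.16] = 583.93 + 81.8688 = 665.799.
Under uncorrelated errors the observed covariances equal the true-score covariances, so only the own-variance terms attenuate.
True-score variance = [12.3²·0.66 + 20.8²·0.66] + 81.8688 = 385.394 + 81.8688 = 467.263.
Reliability = 467.263 / 665.799 = 0.7018.

0.7018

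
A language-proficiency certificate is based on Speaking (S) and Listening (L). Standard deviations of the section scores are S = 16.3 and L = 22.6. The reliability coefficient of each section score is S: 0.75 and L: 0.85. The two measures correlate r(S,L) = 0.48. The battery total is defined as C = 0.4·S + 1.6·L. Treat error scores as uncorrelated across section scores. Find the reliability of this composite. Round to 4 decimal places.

0.8688

Var(C) = 0.4²·16.3² + 1.6²·22.6² + 2·[0.64·16.3·22.6·0.48] = 1350.06 + 226.333 = 1576.39.
Under uncorrelated errors the observed covariances equal the true-score covariances, so only the own-variance terms attenuate.
True-score variance = [0.4²·16.3²·0.75 + 1.6²·22.6²·0.85] + 226.333 = 1143.3 + 226.333 = 1369.63.
Reliability = 1369.63 / 1576.39 = 0.8688.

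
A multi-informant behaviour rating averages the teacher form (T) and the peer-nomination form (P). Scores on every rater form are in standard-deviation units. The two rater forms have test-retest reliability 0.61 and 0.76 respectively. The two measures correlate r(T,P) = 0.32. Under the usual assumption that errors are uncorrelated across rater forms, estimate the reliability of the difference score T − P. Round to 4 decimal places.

Var(T−P) = 1 + 1 − 2·0.32 = 2 − 0.64 = 1.36.
Because errors are independent across components, Cov(Tᵢ,Tⱼ) = Cov(Xᵢ,Xⱼ); the off-diagonal part of the true-score variance is the same as above.
True-score variance = [0.61 + 0.76] − 0.64 = 1.37 − 0.64 = 0.73.
Reliability = 0.73 / 1.36 = 0.5368.

0.5368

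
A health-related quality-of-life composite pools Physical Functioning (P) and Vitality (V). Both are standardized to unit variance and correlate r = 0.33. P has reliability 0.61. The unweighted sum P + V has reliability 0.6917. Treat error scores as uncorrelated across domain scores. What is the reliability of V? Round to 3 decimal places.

0.570

Var(P+V) = 2 + 2·0.33 = 2.660.
True-score variance = ρ_P + ρ_V + 2·0.33, so 0.6917 = (0.61 + ρ_V + 0.66) / 2.660.
ρ_V = 0.6917·2.660 − 0.61 − 0.66 = 0.570.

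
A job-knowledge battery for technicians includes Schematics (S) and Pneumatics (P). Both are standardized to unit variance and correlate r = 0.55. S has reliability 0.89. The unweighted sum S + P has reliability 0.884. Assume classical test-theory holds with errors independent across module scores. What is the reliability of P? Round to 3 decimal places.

0.750

Var(S+P) = 2 + 2·0.55 = 3.100.
True-score variance = ρ_S + ρ_P + 2·0.55, so 0.884 = (0.89 + ρ_P + 1.10) / 3.100.
ρ_P = 0.884·3.100 − 0.89 − 1.10 = 0.750.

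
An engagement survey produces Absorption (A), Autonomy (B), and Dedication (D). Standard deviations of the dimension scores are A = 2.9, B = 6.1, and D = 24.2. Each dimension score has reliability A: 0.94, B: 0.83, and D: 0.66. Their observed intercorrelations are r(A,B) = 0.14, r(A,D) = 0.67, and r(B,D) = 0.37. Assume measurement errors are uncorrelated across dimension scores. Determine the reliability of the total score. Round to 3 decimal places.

Var(A+B+D) = 2.9² + 6.1² + 24.2² + 2·[2.9·6.1·0.14 + 2.9·24.2·0.67 + 6.1·24.2·0.37] = 631.26 + 208.233 = 839.493.
With uncorrelated errors the cross-covariances are all true-score covariance, so they carry over unchanged; only the diagonal terms shrink to ρᵢσᵢ².
True-score variance = [2.9²·0.94 + 6.1²·0.83 + 24.2²·0.66] + 208.233 = 425.312 + 208.233 = 633.545.
Reliability = 633.545 / 839.493 = 0.755.

0.755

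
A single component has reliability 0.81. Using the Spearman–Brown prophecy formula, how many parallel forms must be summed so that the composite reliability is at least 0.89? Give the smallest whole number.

2

k ≥ ρ*(1−ρ₁)/(ρ₁(1−ρ*)) = 0.89·0.19 / (0.81·0.11) = 1.898.
Smallest integer k = 2.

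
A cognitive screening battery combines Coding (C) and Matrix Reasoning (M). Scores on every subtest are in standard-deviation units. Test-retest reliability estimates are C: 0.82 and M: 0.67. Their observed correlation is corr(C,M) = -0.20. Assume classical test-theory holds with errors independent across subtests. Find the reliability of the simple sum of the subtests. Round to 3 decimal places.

0.681

Var(C+M) = 2 + 2·[(-0.20)] = 2 − 0.4 = 1.6.
With uncorrelated errors the cross-covariances are all true-score covariance, so they carry over unchanged; only the diagonal terms shrink to ρᵢσᵢ².
True-score variance = [0.82 + 0.67] − 0.4 = 1.49 − 0.4 = 1.09.
Reliability = 1.09 / 1.6 = 0.681.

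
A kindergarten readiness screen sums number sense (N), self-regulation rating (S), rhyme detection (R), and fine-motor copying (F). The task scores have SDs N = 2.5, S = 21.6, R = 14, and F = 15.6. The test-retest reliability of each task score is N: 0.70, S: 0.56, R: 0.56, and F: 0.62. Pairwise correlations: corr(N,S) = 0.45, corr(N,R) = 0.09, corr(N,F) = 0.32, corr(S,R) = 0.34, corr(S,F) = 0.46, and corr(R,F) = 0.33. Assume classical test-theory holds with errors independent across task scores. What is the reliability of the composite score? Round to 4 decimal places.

0.7664

Var(N+S+R+F) = 2.5² + 21.6² + 14² + 15.6² + 2·[2.5·21.6·0.45 + 2.5·14·0.09 + 2.5·15.6·0.32 + 21.6·14·0.34 + 21.6·15.6·0.46 + 14·15.6·0.33] = 912.17 + 739.639 = 1651.81.
With uncorrelated errors the cross-covariances are all true-score covariance, so they carry over unchanged; only the diagonal terms shrink to ρᵢσᵢ².
True-score variance = [2.5²·0.70 + 21.6²·0.56 + 14²·0.56 + 15.6²·0.62] + 739.639 = 526.292 + 739.639 = 1265.93.
Reliability = 1265.93 / 1651.81 = 0.7664.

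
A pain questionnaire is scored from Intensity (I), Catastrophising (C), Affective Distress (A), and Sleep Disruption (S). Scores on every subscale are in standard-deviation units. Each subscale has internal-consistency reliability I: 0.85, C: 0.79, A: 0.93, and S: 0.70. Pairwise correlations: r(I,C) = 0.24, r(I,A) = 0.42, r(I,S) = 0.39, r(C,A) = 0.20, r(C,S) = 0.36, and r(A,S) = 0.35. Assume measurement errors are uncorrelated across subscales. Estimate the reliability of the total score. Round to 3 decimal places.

0.908

Var(I+C+A+S) = 4 + 2·[0.24 + 0.42 + 0.39 + 0.20 + 0.36 + 0.35] = 4 + 3.92 = 7.92.
Under uncorrelated errors the observed covariances equal the true-score covariances, so only the own-variance terms attenuate.
True-score variance = [0.85 + 0.79 + 0.93 + 0.70] + 3.92 = 3.27 + 3.92 = 7.19.
Reliability = 7.19 / 7.92 = 0.908.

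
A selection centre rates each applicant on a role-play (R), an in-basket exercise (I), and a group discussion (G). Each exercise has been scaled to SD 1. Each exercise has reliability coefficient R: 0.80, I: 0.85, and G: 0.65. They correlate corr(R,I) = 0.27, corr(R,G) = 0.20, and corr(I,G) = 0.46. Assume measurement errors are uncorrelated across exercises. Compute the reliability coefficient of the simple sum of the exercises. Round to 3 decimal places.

Var(R+I+G) = 3 + 2·[0.27 + 0.20 + 0.46] = 3 + 1.86 = 4.86.
Under uncorrelated errors the observed covariances equal the true-score covariances, so only the own-variance terms attenuate.
True-score variance = [0.80 + 0.85 + 0.65] + 1.86 = 2.3 + 1.86 = 4.16.
Reliability = 4.16 / 4.86 = 0.856.

0.856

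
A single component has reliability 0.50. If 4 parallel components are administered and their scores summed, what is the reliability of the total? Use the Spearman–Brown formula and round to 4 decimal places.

0.8000

ρ_k = kρ / (1 + (k−1)ρ) = 4·0.50 / (1 + 3·0.50) = 2.000 / 2.500 = 0.8000.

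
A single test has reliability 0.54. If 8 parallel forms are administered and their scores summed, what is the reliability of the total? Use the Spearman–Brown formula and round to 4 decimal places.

0.9038

ρ_k = kρ / (1 + (k−1)ρ) = 8·0.54 / (1 + 7·0.54) = 4.320 / 4.780 = 0.9038.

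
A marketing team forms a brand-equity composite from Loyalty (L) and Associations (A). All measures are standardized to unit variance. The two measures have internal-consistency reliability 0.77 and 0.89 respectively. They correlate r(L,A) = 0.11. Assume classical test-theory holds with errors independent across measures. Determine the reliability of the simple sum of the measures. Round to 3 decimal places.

Var(L+A) = 2 + 2·[0.11] = 2 + 0.22 = 2.22.
Under uncorrelated errors the observed covariances equal the true-score covariances, so only the own-variance terms attenuate.
True-score variance = [0.77 + 0.89] + 0.22 = 1.66 + 0.22 = 1.88.
Reliability = 1.88 / 2.22 = 0.847.

0.847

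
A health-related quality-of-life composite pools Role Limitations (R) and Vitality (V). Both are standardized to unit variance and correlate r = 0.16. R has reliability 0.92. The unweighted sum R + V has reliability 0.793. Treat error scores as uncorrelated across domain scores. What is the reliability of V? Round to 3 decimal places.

Var(R+V) = 2 + 2·0.16 = 2.320.
True-score variance = ρ_R + ρ_V + 2·0.16, so 0.793 = (0.92 + ρ_V + 0.32) / 2.320.
ρ_V = 0.793·2.320 − 0.92 − 0.32 = 0.600.

0.600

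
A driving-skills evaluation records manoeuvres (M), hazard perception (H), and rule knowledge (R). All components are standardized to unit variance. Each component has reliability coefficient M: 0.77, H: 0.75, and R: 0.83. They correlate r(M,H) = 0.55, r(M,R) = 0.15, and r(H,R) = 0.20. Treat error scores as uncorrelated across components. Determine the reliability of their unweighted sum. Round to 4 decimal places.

0.8646

Var(M+H+R) = 3 + 2·[0.55 + 0.15 + 0.20] = 3 + 1.8 = 4.8.
Because errors are independent across components, Cov(Tᵢ,Tⱼ) = Cov(Xᵢ,Xⱼ); the off-diagonal part of the true-score variance is the same as above.
True-score variance = [0.77 + 0.75 + 0.83] + 1.8 = 2.35 + 1.8 = 4.15.
Reliability = 4.15 / 4.8 = 0.8646.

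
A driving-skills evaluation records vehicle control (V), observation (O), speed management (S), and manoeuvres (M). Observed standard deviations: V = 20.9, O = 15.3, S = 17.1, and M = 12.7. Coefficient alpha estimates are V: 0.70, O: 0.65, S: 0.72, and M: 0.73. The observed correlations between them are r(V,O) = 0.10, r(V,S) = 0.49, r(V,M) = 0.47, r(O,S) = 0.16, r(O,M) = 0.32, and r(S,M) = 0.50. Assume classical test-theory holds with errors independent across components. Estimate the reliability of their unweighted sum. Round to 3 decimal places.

0.847

Var(V+O+S+M) = 20.9² + 15.3² + 17.1² + 12.7² + 2·[20.9·15.3·0.10 + 20.9·17.1·0.49 + 20.9·12.7·0.47 + 15.3·17.1·0.16 + 15.3·12.7·0.32 + 17.1·12.7·0.50] = 1124.6 + 1088.95 = 2213.55.
With uncorrelated errors the cross-covariances are all true-score covariance, so they carry over unchanged; only the diagonal terms shrink to ρᵢσᵢ².
True-score variance = [20.9²·0.70 + 15.3²·0.65 + 17.1²·0.72 + 12.7²·0.73] + 1088.95 = 786.202 + 1088.95 = 1875.15.
Reliability = 1875.15 / 2213.55 = 0.847.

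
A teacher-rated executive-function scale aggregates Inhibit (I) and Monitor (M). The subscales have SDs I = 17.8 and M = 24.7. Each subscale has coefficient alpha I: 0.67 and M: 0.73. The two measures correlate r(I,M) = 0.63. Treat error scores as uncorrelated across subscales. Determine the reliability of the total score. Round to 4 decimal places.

0.8182

Var(I+M) = 17.8² + 24.7² + 2·[17.8·24.7·0.63] = 926.93 + 553.972 = 1480.9.
With uncorrelated errors the cross-covariances are all true-score covariance, so they carry over unchanged; only the diagonal terms shrink to ρᵢσᵢ².
True-score variance = [17.8²·0.67 + 24.7²·0.73] + 553.972 = 657.649 + 553.972 = 1211.62.
Reliability = 1211.62 / 1480.9 = 0.8182.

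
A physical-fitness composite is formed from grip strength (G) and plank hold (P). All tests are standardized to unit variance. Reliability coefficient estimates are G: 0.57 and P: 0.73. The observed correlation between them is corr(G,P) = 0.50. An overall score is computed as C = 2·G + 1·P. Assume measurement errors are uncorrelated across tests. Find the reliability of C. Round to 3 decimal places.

Var(C) = 2² + 1 + 2·[2·0.50] = 5 + 2 = 7.
With uncorrelated errors the cross-covariances are all true-score covariance, so they carry over unchanged; only the diagonal terms shrink to ρᵢσᵢ².
True-score variance = [2²·0.57 + 0.73] + 2 = 3.01 + 2 = 5.01.
Reliability = 5.01 / 7 = 0.716.

0.716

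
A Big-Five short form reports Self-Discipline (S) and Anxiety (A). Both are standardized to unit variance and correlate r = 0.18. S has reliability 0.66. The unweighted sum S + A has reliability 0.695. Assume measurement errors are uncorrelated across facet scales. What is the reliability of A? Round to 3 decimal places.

Var(S+A) = 2 + 2·0.18 = 2.360.
True-score variance = ρ_S + ρ_A + 2·0.18, so 0.695 = (0.66 + ρ_A + 0.36) / 2.360.
ρ_A = 0.695·2.360 − 0.66 − 0.36 = 0.620.

0.620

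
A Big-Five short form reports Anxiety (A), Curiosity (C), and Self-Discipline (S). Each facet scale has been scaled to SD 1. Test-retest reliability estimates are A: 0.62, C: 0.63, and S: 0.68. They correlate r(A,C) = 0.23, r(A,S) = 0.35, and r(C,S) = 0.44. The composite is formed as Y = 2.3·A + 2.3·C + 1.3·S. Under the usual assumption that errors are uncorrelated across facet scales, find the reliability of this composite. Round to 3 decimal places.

Var(Y) = 2.3² + 2.3² + 1.3² + 2·[5.29·0.23 + 2.99·0.35 + 2.99·0.44] = 12.27 + 7.1576 = 19.4276.
Under uncorrelated errors the observed covariances equal the true-score covariances, so only the own-variance terms attenuate.
True-score variance = [2.3²·0.62 + 2.3²·0.63 + 1.3²·0.68] + 7.1576 = 7.7617 + 7.1576 = 14.9193.
Reliability = 14.9193 / 19.4276 = 0.768.

0.768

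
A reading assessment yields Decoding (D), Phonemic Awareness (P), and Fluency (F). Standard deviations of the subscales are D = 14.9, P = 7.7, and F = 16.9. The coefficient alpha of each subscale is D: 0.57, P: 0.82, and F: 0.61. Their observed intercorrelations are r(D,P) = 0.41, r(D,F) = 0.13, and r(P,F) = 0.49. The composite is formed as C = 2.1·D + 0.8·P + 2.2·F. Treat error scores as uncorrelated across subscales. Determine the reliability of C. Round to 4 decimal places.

0.6865

Var(C) = 2.1²·14.9² + 0.8²·7.7² + 2.2²·16.9² + 2·[1.68·14.9·7.7·0.41 + 4.62·14.9·16.9·0.13 + 1.76·7.7·16.9·0.49] = 2399.36 + 684.974 = 3084.34.
Because errors are independent across components, Cov(Tᵢ,Tⱼ) = Cov(Xᵢ,Xⱼ); the off-diagonal part of the true-score variance is the same as above.
True-score variance = [2.1²·14.9²·0.57 + 0.8²·7.7²·0.82 + 2.2²·16.9²·0.61] + 684.974 = 1432.42 + 684.974 = 2117.39.
Reliability = 2117.39 / 3084.34 = 0.6865.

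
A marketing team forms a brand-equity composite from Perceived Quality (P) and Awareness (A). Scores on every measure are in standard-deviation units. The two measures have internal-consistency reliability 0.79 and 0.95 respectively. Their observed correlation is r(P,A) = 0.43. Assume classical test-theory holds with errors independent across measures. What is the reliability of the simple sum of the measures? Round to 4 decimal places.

Var(P+A) = 2 + 2·[0.43] = 2 + 0.86 = 2.86.
With uncorrelated errors the cross-covariances are all true-score covariance, so they carry over unchanged; only the diagonal terms shrink to ρᵢσᵢ².
True-score variance = [0.79 + 0.95] + 0.86 = 1.74 + 0.86 = 2.6.
Reliability = 2.6 / 2.86 = 0.9091.

0.9091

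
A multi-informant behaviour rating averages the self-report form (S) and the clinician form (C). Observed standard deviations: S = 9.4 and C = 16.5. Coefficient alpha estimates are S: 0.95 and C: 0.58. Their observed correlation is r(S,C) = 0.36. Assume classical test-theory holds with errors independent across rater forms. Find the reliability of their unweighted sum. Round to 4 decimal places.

0.7485

Var(S+C) = 9.4² + 16.5² + 2·[9.4·16.5·0.36] = 360.61 + 111.672 = 472.282.
Under uncorrelated errors the observed covariances equal the true-score covariances, so only the own-variance terms attenuate.
True-score variance = [9.4²·0.95 + 16.5²·0.58] + 111.672 = 241.847 + 111.672 = 353.519.
Reliability = 353.519 / 472.282 = 0.7485.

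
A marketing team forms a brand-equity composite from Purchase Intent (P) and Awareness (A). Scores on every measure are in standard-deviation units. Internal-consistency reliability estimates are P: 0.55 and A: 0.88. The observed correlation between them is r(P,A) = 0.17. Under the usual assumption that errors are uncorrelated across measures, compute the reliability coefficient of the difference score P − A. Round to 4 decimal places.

0.6566

Var(P−A) = 1 + 1 − 2·0.17 = 2 − 0.34 = 1.66.
With uncorrelated errors the cross-covariances are all true-score covariance, so they carry over unchanged; only the diagonal terms shrink to ρᵢσᵢ².
True-score variance = [0.55 + 0.88] − 0.34 = 1.43 − 0.34 = 1.09.
Reliability = 1.09 / 1.66 = 0.6566.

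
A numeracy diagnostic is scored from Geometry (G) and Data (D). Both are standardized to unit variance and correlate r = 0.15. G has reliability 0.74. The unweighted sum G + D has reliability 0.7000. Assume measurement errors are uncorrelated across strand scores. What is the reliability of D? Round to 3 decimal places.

0.570

Var(G+D) = 2 + 2·0.15 = 2.300.
True-score variance = ρ_G + ρ_D + 2·0.15, so 0.7000 = (0.74 + ρ_D + 0.30) / 2.300.
ρ_D = 0.7000·2.300 − 0.74 − 0.30 = 0.570.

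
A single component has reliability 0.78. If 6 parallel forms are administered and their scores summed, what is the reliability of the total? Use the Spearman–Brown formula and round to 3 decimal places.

0.955

ρ_k = kρ / (1 + (k−1)ρ) = 6·0.78 / (1 + 5·0.78) = 4.680 / 4.900 = 0.955.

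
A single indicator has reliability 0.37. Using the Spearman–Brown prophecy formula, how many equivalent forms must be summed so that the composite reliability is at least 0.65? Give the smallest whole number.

k ≥ ρ*(1−ρ₁)/(ρ₁(1−ρ*)) = 0.65·0.63 / (0.37·0.35) = 3.162.
Smallest integer k = 4.

4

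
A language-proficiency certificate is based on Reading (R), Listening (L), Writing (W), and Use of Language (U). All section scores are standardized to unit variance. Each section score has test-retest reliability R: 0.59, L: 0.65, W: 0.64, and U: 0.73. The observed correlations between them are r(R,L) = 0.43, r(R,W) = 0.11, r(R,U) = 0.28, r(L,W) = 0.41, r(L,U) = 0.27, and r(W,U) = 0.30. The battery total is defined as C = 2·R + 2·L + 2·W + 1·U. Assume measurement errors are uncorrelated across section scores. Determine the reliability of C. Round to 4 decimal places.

Var(C) = 2² + 2² + 2² + 1 + 2·[4·0.43 + 4·0.11 + 2·0.28 + 4·0.41 + 2·0.27 + 2·0.30] = 13 + 11 = 24.
Under uncorrelated errors the observed covariances equal the true-score covariances, so only the own-variance terms attenuate.
True-score variance = [2²·0.59 + 2²·0.65 + 2²·0.64 + 0.73] + 11 = 8.25 + 11 = 19.25.
Reliability = 19.25 / 24 = 0.8021.

0.8021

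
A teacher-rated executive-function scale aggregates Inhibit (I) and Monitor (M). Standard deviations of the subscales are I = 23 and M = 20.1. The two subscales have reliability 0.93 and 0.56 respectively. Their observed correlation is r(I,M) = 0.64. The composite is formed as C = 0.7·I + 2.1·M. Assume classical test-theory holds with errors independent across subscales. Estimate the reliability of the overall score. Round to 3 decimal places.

0.724

Var(C) = 0.7²·23² + 2.1²·20.1² + 2·[1.47·23·20.1·0.64] = 2040.89 + 869.864 = 2910.76.
Because errors are independent across components, Cov(Tᵢ,Tⱼ) = Cov(Xᵢ,Xⱼ); the off-diagonal part of the true-score variance is the same as above.
True-score variance = [0.7²·23²·0.93 + 2.1²·20.1²·0.56] + 869.864 = 1238.81 + 869.864 = 2108.67.
Reliability = 2108.67 / 2910.76 = 0.724.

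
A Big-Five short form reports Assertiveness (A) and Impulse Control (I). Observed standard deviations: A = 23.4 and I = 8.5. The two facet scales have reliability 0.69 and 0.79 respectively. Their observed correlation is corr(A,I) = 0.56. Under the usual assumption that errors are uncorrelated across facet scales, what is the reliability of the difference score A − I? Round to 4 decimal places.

0.5343

Var(A−I) = 23.4² + 8.5² − 2·23.4·8.5·0.56 = 619.81 − 222.768 = 397.042.
With uncorrelated errors the cross-covariances are all true-score covariance, so they carry over unchanged; only the diagonal terms shrink to ρᵢσᵢ².
True-score variance = [23.4²·0.69 + 8.5²·0.79] − 222.768 = 434.894 − 222.768 = 212.126.
Reliability = 212.126 / 397.042 = 0.5343.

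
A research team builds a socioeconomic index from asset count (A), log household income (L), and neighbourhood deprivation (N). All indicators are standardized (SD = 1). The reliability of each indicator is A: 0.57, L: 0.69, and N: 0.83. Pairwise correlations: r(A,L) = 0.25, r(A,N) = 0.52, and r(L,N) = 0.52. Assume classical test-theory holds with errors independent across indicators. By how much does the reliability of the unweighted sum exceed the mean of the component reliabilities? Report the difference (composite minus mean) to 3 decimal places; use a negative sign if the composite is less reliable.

0.140

Var(sum) = 3 + 2.58 = 5.58; true-score variance = 2.09 + 2.58 = 4.67; composite reliability = 0.8369.
Mean component reliability = 0.6967.
Difference = 0.8369 − 0.6967 = 0.140.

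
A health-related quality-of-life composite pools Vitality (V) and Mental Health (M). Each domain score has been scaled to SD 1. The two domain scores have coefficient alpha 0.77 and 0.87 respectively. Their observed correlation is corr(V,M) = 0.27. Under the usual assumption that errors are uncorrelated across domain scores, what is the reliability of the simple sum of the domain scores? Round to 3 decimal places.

Var(V+M) = 2 + 2·[0.27] = 2 + 0.54 = 2.54.
Under uncorrelated errors the observed covariances equal the true-score covariances, so only the own-variance terms attenuate.
True-score variance = [0.77 + 0.87] + 0.54 = 1.64 + 0.54 = 2.18.
Reliability = 2.18 / 2.54 = 0.858.

0.858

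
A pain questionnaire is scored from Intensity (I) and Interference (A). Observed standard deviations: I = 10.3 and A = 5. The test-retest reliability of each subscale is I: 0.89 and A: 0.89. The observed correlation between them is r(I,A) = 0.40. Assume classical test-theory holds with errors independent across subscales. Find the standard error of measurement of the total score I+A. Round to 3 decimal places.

Var(total) = 131.09 + 41.2 = 172.29.
True-score variance = 116.67 + 41.2 = 157.87, so reliability = 0.9163.
Error variance = 172.29 − 157.87 = 14.4199; SEM = √14.4199 = 3.797.

3.797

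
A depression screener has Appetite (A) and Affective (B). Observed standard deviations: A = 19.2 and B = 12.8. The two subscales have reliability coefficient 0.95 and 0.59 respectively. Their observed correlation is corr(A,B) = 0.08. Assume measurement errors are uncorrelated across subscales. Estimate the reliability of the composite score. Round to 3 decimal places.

0.850

Var(A+B) = 19.2² + 12.8² + 2·[19.2·12.8·0.08] = 532.48 + 39.3216 = 571.802.
Because errors are independent across components, Cov(Tᵢ,Tⱼ) = Cov(Xᵢ,Xⱼ); the off-diagonal part of the true-score variance is the same as above.
True-score variance = [19.2²·0.95 + 12.8²·0.59] + 39.3216 = 446.874 + 39.3216 = 486.195.
Reliability = 486.195 / 571.802 = 0.850.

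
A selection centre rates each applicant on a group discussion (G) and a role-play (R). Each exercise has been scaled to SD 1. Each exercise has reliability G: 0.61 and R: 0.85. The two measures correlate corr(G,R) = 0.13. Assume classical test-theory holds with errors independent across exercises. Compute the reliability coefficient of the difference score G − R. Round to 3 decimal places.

0.690

Var(G−R) = 1 + 1 − 2·0.13 = 2 − 0.26 = 1.74.
Because errors are independent across components, Cov(Tᵢ,Tⱼ) = Cov(Xᵢ,Xⱼ); the off-diagonal part of the true-score variance is the same as above.
True-score variance = [0.61 + 0.85] − 0.26 = 1.46 − 0.26 = 1.2.
Reliability = 1.2 / 1.74 = 0.690.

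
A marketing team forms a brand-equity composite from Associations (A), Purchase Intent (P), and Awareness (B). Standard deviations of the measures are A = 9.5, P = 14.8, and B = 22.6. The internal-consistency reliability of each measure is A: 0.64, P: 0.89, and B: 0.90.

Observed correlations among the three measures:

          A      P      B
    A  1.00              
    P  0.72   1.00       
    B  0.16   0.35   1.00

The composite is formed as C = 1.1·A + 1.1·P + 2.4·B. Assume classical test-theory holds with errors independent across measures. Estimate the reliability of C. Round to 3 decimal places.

0.917

Var(C) = 1.1²·9.5² + 1.1²·14.8² + 2.4²·22.6² + 2·[1.21·9.5·14.8·0.72 + 2.64·9.5·22.6·0.16 + 2.64·14.8·22.6·0.35] = 3316.22 + 1044.48 = 4360.7.
Under uncorrelated errors the observed covariances equal the true-score covariances, so only the own-variance terms attenuate.
True-score variance = [1.1²·9.5²·0.64 + 1.1²·14.8²·0.89 + 2.4²·22.6²·0.90] + 1044.48 = 2953.55 + 1044.48 = 3998.03.
Reliability = 3998.03 / 4360.7 = 0.917.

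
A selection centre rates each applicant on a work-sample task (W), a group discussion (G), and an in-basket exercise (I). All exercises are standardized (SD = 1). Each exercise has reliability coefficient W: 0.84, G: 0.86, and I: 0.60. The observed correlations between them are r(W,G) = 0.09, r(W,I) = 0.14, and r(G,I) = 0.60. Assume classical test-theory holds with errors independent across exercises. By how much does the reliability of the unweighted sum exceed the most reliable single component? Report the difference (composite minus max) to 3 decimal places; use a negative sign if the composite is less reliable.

Var(sum) = 3 + 1.66 = 4.66; true-score variance = 2.3 + 1.66 = 3.96; composite reliability = 0.8498.
Max component reliability = 0.8600.
Difference = 0.8498 − 0.8600 = -0.010.

-0.010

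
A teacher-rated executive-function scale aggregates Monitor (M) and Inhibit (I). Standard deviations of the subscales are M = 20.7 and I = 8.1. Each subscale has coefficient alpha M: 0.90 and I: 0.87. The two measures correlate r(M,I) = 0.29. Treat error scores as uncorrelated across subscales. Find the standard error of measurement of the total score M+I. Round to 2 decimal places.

7.17

Var(total) = 494.1 + 97.2486 = 591.349.
True-score variance = 442.722 + 97.2486 = 539.97, so reliability = 0.9131.
Error variance = 591.349 − 539.97 = 51.3783; SEM = √51.3783 = 7.17.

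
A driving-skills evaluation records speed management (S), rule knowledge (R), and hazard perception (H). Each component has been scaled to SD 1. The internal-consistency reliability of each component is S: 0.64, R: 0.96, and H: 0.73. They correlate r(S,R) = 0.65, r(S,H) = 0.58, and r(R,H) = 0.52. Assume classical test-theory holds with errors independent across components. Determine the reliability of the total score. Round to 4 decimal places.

0.8969

Var(S+R+H) = 3 + 2·[0.65 + 0.58 + 0.52] = 3 + 3.5 = 6.5.
With uncorrelated errors the cross-covariances are all true-score covariance, so they carry over unchanged; only the diagonal terms shrink to ρᵢσᵢ².
True-score variance = [0.64 + 0.96 + 0.73] + 3.5 = 2.33 + 3.5 = 5.83.
Reliability = 5.83 / 6.5 = 0.8969.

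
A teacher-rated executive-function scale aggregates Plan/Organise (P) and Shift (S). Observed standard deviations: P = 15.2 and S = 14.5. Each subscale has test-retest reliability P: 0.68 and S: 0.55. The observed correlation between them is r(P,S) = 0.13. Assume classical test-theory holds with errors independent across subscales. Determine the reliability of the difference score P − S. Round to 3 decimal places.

Var(P−S) = 15.2² + 14.5² − 2·15.2·14.5·0.13 = 441.29 − 57.304 = 383.986.
Because errors are independent across components, Cov(Tᵢ,Tⱼ) = Cov(Xᵢ,Xⱼ); the off-diagonal part of the true-score variance is the same as above.
True-score variance = [15.2²·0.68 + 14.5²·0.55] − 57.304 = 272.745 − 57.304 = 215.441.
Reliability = 215.441 / 383.986 = 0.561.

0.561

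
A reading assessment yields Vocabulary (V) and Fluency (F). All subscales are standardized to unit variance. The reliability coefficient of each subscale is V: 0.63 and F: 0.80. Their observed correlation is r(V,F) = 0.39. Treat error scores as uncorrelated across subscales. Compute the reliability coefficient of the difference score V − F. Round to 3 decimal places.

0.533

Var(V−F) = 1 + 1 − 2·0.39 = 2 − 0.78 = 1.22.
Because errors are independent across components, Cov(Tᵢ,Tⱼ) = Cov(Xᵢ,Xⱼ); the off-diagonal part of the true-score variance is the same as above.
True-score variance = [0.63 + 0.80] − 0.78 = 1.43 − 0.78 = 0.65.
Reliability = 0.65 / 1.22 = 0.533.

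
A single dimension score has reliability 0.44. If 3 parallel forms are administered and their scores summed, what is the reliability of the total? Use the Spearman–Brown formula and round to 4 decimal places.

ρ_k = kρ / (1 + (k−1)ρ) = 3·0.44 / (1 + 2·0.44) = 1.320 / 1.880 = 0.7021.

0.7021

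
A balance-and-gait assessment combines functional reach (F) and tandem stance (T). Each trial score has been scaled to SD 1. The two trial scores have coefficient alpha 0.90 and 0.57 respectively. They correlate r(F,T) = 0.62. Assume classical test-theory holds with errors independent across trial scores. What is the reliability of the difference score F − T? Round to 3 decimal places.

0.303

Var(F−T) = 1 + 1 − 2·0.62 = 2 − 1.24 = 0.76.
With uncorrelated errors the cross-covariances are all true-score covariance, so they carry over unchanged; only the diagonal terms shrink to ρᵢσᵢ².
True-score variance = [0.90 + 0.57] − 1.24 = 1.47 − 1.24 = 0.23.
Reliability = 0.23 / 0.76 = 0.303.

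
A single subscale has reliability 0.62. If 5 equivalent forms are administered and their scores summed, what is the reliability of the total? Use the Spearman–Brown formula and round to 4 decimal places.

ρ_k = kρ / (1 + (k−1)ρ) = 5·0.62 / (1 + 4·0.62) = 3.100 / 3.480 = 0.8908.

0.8908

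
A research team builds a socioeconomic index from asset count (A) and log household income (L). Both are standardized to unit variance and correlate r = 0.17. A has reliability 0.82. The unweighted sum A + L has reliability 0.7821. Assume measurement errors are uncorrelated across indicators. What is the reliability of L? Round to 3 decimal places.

Var(A+L) = 2 + 2·0.17 = 2.340.
True-score variance = ρ_A + ρ_L + 2·0.17, so 0.7821 = (0.82 + ρ_L + 0.34) / 2.340.
ρ_L = 0.7821·2.340 − 0.82 − 0.34 = 0.670.

0.670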